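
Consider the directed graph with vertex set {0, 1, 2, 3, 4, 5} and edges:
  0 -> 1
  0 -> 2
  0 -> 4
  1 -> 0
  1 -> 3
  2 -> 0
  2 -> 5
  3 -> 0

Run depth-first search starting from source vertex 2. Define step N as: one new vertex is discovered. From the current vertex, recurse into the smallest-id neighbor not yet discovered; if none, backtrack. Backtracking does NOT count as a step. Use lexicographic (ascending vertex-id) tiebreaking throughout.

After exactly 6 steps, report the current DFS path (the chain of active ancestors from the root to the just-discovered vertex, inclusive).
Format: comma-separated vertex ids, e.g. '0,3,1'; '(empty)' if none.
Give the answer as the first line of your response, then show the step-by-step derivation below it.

2,5

step 1: discover 2; path=2; order=2
step 2: discover 0; path=2>0; order=2,0
step 3: discover 1; path=2>0>1; order=2,0,1
step 4: discover 3; path=2>0>1>3; order=2,0,1,3
step 5: discover 4; path=2>0>4; order=2,0,1,3,4
step 6: discover 5; path=2>5; order=2,0,1,3,4,5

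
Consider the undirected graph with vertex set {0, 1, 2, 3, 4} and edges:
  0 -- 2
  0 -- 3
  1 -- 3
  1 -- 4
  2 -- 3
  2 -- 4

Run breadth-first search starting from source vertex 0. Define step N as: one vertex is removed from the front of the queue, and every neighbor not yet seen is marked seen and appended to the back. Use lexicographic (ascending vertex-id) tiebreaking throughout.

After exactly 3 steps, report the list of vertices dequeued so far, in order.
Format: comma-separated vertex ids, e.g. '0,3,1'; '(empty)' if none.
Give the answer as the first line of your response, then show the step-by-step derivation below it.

0,2,3

step 1: dequeue 0; queue=[2,3]; order=0
step 2: dequeue 2; queue=[3,4]; order=0,2
step 3: dequeue 3; queue=[4,1]; order=0,2,3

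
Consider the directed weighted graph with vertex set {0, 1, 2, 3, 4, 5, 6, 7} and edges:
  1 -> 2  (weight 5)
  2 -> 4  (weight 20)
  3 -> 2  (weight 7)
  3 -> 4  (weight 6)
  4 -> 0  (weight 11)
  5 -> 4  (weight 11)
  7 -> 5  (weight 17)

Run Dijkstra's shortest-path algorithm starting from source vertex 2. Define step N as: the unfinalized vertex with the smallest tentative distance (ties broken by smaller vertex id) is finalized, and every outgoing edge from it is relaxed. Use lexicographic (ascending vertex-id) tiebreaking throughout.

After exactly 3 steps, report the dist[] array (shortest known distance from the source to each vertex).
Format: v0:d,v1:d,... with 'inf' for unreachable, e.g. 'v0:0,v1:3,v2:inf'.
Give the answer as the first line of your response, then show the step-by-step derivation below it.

v0:31,v1:inf,v2:0,v3:inf,v4:20,v5:inf,v6:inf,v7:inf

step 1: dist = v0:inf,v1:inf,v2:0,v3:inf,v4:20,v5:inf,v6:inf,v7:inf
step 2: dist = v0:31,v1:inf,v2:0,v3:inf,v4:20,v5:inf,v6:inf,v7:inf
step 3: dist = v0:31,v1:inf,v2:0,v3:inf,v4:20,v5:inf,v6:inf,v7:inf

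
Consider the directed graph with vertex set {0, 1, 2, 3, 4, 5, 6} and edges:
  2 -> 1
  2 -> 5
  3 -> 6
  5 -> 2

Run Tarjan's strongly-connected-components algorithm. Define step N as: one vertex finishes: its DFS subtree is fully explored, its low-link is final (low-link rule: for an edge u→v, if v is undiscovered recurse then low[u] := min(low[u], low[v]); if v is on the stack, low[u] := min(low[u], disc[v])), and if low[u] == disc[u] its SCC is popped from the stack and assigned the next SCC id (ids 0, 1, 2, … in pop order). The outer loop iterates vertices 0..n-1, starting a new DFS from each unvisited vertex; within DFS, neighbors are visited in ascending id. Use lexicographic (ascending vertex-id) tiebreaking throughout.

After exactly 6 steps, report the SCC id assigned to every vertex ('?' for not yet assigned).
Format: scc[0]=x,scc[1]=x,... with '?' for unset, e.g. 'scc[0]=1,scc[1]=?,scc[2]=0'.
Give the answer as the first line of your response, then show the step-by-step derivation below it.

scc[0]=0,scc[1]=1,scc[2]=2,scc[3]=4,scc[4]=?,scc[5]=2,scc[6]=3

step 1: low=(low[0]=0,low[1]=?,low[2]=?,low[3]=?,low[4]=?,low[5]=?,low[6]=?); scc=(scc[0]=0,scc[1]=?,scc[2]=?,scc[3]=?,scc[4]=?,scc[5]=?,scc[6]=?)
step 2: low=(low[0]=0,low[1]=1,low[2]=?,low[3]=?,low[4]=?,low[5]=?,low[6]=?); scc=(scc[0]=0,scc[1]=1,scc[2]=?,scc[3]=?,scc[4]=?,scc[5]=?,scc[6]=?)
step 3: low=(low[0]=0,low[1]=1,low[2]=2,low[3]=?,low[4]=?,low[5]=2,low[6]=?); scc=(scc[0]=0,scc[1]=1,scc[2]=?,scc[3]=?,scc[4]=?,scc[5]=?,scc[6]=?)
step 4: low=(low[0]=0,low[1]=1,low[2]=2,low[3]=?,low[4]=?,low[5]=2,low[6]=?); scc=(scc[0]=0,scc[1]=1,scc[2]=2,scc[3]=?,scc[4]=?,scc[5]=2,scc[6]=?)
step 5: low=(low[0]=0,low[1]=1,low[2]=2,low[3]=4,low[4]=?,low[5]=2,low[6]=5); scc=(scc[0]=0,scc[1]=1,scc[2]=2,scc[3]=?,scc[4]=?,scc[5]=2,scc[6]=3)
step 6: low=(low[0]=0,low[1]=1,low[2]=2,low[3]=4,low[4]=?,low[5]=2,low[6]=5); scc=(scc[0]=0,scc[1]=1,scc[2]=2,scc[3]=4,scc[4]=?,scc[5]=2,scc[6]=3)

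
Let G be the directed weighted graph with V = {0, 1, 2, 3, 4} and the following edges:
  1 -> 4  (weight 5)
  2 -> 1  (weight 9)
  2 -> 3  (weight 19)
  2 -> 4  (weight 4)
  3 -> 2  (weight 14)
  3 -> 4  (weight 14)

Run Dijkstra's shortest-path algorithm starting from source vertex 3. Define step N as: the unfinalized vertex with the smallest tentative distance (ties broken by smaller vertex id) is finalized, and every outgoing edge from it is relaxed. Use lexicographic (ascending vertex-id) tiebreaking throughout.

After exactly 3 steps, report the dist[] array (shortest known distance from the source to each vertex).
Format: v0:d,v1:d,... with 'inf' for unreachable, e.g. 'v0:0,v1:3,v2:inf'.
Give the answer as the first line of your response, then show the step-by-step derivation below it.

v0:inf,v1:23,v2:14,v3:0,v4:14

step 1: dist = v0:inf,v1:inf,v2:14,v3:0,v4:14
step 2: dist = v0:inf,v1:23,v2:14,v3:0,v4:14
step 3: dist = v0:inf,v1:23,v2:14,v3:0,v4:14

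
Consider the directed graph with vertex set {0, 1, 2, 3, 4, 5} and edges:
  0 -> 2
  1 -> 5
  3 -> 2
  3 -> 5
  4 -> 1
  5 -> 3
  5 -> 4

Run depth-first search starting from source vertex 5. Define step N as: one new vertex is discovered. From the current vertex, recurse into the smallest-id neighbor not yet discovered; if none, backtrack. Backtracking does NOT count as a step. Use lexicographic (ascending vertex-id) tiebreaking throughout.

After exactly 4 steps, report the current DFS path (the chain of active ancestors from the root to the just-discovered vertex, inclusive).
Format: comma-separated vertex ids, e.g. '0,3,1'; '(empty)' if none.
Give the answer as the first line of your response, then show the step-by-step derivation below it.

5,4

step 1: discover 5; path=5; order=5
step 2: discover 3; path=5>3; order=5,3
step 3: discover 2; path=5>3>2; order=5,3,2
step 4: discover 4; path=5>4; order=5,3,2,4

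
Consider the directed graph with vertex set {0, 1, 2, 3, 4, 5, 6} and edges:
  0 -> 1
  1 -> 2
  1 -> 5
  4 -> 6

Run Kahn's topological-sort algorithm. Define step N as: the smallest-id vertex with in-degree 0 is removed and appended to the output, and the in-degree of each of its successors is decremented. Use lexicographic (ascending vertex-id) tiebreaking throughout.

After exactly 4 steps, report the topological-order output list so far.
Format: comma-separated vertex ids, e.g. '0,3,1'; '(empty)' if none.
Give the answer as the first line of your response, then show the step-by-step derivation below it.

0,1,2,3

step 1: output 0; order=[0]; indeg=(0,0,1,0,0,1,1)
step 2: output 1; order=[0,1]; indeg=(0,0,0,0,0,0,1)
step 3: output 2; order=[0,1,2]; indeg=(0,0,0,0,0,0,1)
step 4: output 3; order=[0,1,2,3]; indeg=(0,0,0,0,0,0,1)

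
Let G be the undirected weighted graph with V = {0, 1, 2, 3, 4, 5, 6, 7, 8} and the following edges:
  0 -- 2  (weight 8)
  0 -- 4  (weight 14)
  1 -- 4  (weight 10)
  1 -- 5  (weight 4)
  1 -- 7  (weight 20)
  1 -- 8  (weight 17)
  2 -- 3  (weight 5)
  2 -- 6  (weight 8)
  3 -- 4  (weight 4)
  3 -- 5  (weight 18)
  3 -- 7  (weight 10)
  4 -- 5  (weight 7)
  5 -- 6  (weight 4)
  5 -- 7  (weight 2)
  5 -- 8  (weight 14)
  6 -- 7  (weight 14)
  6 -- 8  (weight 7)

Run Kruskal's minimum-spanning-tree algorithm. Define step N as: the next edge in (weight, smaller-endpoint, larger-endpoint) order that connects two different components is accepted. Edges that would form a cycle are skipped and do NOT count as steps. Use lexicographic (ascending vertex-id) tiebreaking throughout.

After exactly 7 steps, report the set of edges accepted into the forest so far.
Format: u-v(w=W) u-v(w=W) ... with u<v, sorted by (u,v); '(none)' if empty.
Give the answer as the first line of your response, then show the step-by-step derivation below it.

1-5(w=4) 2-3(w=5) 3-4(w=4) 4-5(w=7) 5-6(w=4) 5-7(w=2) 6-8(w=7)

step 1: add edge 5-7 (w=2); MST = {5-7(w=2)}
step 2: add edge 1-5 (w=4); MST = {1-5(w=4) 5-7(w=2)}
step 3: add edge 3-4 (w=4); MST = {1-5(w=4) 3-4(w=4) 5-7(w=2)}
step 4: add edge 5-6 (w=4); MST = {1-5(w=4) 3-4(w=4) 5-6(w=4) 5-7(w=2)}
step 5: add edge 2-3 (w=5); MST = {1-5(w=4) 2-3(w=5) 3-4(w=4) 5-6(w=4) 5-7(w=2)}
step 6: add edge 4-5 (w=7); MST = {1-5(w=4) 2-3(w=5) 3-4(w=4) 4-5(w=7) 5-6(w=4) 5-7(w=2)}
step 7: add edge 6-8 (w=7); MST = {1-5(w=4) 2-3(w=5) 3-4(w=4) 4-5(w=7) 5-6(w=4) 5-7(w=2) 6-8(w=7)}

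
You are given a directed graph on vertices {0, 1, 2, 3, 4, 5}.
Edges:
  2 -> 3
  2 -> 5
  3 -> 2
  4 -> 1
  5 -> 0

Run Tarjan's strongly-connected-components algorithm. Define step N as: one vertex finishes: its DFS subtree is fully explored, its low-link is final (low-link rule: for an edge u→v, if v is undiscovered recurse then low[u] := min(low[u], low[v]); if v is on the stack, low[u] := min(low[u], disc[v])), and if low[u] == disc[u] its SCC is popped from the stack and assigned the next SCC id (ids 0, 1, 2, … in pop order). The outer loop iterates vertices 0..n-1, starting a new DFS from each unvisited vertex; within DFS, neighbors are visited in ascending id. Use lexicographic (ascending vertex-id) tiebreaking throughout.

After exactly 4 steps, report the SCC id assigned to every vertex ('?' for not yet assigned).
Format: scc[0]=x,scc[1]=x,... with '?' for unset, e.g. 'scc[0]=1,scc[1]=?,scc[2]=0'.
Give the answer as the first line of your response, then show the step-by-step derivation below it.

scc[0]=0,scc[1]=1,scc[2]=?,scc[3]=?,scc[4]=?,scc[5]=2

step 1: low=(low[0]=0,low[1]=?,low[2]=?,low[3]=?,low[4]=?,low[5]=?); scc=(scc[0]=0,scc[1]=?,scc[2]=?,scc[3]=?,scc[4]=?,scc[5]=?)
step 2: low=(low[0]=0,low[1]=1,low[2]=?,low[3]=?,low[4]=?,low[5]=?); scc=(scc[0]=0,scc[1]=1,scc[2]=?,scc[3]=?,scc[4]=?,scc[5]=?)
step 3: low=(low[0]=0,low[1]=1,low[2]=2,low[3]=2,low[4]=?,low[5]=?); scc=(scc[0]=0,scc[1]=1,scc[2]=?,scc[3]=?,scc[4]=?,scc[5]=?)
step 4: low=(low[0]=0,low[1]=1,low[2]=2,low[3]=2,low[4]=?,low[5]=4); scc=(scc[0]=0,scc[1]=1,scc[2]=?,scc[3]=?,scc[4]=?,scc[5]=2)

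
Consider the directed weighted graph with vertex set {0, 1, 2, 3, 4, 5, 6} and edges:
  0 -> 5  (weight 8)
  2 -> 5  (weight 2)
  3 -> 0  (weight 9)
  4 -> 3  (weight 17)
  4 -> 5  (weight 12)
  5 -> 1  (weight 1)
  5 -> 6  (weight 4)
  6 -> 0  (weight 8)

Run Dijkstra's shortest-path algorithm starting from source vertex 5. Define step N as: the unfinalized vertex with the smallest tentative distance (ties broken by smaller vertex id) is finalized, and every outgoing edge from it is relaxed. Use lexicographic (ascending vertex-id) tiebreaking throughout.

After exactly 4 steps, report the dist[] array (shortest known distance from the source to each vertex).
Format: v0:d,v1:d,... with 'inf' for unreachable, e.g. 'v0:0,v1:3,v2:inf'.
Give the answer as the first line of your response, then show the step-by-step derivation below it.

v0:12,v1:1,v2:inf,v3:inf,v4:inf,v5:0,v6:4

step 1: dist = v0:inf,v1:1,v2:inf,v3:inf,v4:inf,v5:0,v6:4
step 2: dist = v0:inf,v1:1,v2:inf,v3:inf,v4:inf,v5:0,v6:4
step 3: dist = v0:12,v1:1,v2:inf,v3:inf,v4:inf,v5:0,v6:4
step 4: dist = v0:12,v1:1,v2:inf,v3:inf,v4:inf,v5:0,v6:4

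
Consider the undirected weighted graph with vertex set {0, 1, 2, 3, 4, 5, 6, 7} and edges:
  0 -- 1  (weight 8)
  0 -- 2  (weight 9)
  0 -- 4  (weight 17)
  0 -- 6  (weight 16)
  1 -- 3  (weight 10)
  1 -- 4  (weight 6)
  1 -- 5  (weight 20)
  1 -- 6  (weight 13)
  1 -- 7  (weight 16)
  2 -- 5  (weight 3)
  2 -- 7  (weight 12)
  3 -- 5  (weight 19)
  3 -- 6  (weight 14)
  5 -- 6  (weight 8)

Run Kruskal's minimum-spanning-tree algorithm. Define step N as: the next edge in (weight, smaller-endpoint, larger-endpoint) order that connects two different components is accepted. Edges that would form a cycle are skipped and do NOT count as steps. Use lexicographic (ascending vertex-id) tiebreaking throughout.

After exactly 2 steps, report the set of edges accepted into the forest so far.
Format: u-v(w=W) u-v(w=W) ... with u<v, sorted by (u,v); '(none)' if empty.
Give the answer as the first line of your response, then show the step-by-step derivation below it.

1-4(w=6) 2-5(w=3)

step 1: add edge 2-5 (w=3); MST = {2-5(w=3)}
step 2: add edge 1-4 (w=6); MST = {1-4(w=6) 2-5(w=3)}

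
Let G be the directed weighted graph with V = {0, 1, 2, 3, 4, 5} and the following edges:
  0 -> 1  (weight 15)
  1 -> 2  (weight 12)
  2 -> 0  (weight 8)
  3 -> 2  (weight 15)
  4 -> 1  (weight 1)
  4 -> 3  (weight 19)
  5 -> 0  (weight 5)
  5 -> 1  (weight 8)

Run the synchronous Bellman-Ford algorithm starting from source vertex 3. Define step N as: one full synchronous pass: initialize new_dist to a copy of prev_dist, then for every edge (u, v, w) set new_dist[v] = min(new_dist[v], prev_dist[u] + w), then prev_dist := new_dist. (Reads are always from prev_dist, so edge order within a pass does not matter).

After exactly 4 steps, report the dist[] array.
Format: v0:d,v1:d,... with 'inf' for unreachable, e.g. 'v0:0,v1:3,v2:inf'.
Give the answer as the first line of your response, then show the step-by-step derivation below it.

v0:23,v1:38,v2:15,v3:0,v4:inf,v5:inf

step 1: dist = v0:inf,v1:inf,v2:15,v3:0,v4:inf,v5:inf
step 2: dist = v0:23,v1:inf,v2:15,v3:0,v4:inf,v5:inf
step 3: dist = v0:23,v1:38,v2:15,v3:0,v4:inf,v5:inf
step 4: dist = v0:23,v1:38,v2:15,v3:0,v4:inf,v5:inf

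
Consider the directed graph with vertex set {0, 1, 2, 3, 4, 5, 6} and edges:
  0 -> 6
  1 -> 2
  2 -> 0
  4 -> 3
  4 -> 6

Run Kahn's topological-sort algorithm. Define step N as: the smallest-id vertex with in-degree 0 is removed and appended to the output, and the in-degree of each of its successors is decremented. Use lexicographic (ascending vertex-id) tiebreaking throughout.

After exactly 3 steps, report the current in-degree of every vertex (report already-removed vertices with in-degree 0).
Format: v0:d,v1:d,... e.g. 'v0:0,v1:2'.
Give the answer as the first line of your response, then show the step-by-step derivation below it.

v0:0,v1:0,v2:0,v3:1,v4:0,v5:0,v6:1

step 1: output 1; order=[1]; indeg=(1,0,0,1,0,0,2)
step 2: output 2; order=[1,2]; indeg=(0,0,0,1,0,0,2)
step 3: output 0; order=[1,2,0]; indeg=(0,0,0,1,0,0,1)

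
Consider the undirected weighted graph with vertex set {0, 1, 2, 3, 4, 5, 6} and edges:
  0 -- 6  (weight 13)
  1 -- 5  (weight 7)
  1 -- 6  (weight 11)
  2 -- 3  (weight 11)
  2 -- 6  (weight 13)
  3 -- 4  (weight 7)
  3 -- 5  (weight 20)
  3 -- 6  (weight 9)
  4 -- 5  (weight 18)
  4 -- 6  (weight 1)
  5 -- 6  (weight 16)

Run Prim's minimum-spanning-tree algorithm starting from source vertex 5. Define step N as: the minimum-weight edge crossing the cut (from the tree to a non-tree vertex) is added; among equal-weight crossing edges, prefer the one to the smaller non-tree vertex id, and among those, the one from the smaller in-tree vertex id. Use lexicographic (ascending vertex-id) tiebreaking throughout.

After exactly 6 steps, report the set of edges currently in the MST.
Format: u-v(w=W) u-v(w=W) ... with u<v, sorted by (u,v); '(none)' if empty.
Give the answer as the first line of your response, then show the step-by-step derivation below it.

0-6(w=13) 1-5(w=7) 1-6(w=11) 2-3(w=11) 3-4(w=7) 4-6(w=1)

step 1: add edge 1-5 (w=7); MST = {1-5(w=7)}
step 2: add edge 1-6 (w=11); MST = {1-5(w=7) 1-6(w=11)}
step 3: add edge 4-6 (w=1); MST = {1-5(w=7) 1-6(w=11) 4-6(w=1)}
step 4: add edge 3-4 (w=7); MST = {1-5(w=7) 1-6(w=11) 3-4(w=7) 4-6(w=1)}
step 5: add edge 2-3 (w=11); MST = {1-5(w=7) 1-6(w=11) 2-3(w=11) 3-4(w=7) 4-6(w=1)}
step 6: add edge 0-6 (w=13); MST = {0-6(w=13) 1-5(w=7) 1-6(w=11) 2-3(w=11) 3-4(w=7) 4-6(w=1)}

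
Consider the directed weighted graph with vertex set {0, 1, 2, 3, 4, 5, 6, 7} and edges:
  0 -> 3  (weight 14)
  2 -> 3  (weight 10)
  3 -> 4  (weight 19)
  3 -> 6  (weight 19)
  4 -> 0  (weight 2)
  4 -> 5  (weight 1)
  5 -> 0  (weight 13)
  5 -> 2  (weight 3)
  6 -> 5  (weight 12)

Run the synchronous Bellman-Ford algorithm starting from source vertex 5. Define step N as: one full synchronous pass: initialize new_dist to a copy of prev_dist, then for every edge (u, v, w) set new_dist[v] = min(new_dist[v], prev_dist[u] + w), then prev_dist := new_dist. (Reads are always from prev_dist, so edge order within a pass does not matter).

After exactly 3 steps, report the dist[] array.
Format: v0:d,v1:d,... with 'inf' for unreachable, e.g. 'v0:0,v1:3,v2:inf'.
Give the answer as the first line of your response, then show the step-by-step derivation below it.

v0:13,v1:inf,v2:3,v3:13,v4:32,v5:0,v6:32,v7:inf

step 1: dist = v0:13,v1:inf,v2:3,v3:inf,v4:inf,v5:0,v6:inf,v7:inf
step 2: dist = v0:13,v1:inf,v2:3,v3:13,v4:inf,v5:0,v6:inf,v7:inf
step 3: dist = v0:13,v1:inf,v2:3,v3:13,v4:32,v5:0,v6:32,v7:inf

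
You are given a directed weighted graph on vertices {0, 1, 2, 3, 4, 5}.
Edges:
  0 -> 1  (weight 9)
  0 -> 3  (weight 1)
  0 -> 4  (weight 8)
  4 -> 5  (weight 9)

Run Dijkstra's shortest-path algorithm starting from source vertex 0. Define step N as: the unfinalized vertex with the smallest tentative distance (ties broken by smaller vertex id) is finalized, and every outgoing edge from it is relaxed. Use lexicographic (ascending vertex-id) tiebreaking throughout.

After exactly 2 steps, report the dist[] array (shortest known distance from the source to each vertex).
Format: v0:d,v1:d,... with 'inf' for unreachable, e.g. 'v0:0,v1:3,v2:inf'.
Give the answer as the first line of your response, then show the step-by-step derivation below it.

v0:0,v1:9,v2:inf,v3:1,v4:8,v5:inf

step 1: dist = v0:0,v1:9,v2:inf,v3:1,v4:8,v5:inf
step 2: dist = v0:0,v1:9,v2:inf,v3:1,v4:8,v5:inf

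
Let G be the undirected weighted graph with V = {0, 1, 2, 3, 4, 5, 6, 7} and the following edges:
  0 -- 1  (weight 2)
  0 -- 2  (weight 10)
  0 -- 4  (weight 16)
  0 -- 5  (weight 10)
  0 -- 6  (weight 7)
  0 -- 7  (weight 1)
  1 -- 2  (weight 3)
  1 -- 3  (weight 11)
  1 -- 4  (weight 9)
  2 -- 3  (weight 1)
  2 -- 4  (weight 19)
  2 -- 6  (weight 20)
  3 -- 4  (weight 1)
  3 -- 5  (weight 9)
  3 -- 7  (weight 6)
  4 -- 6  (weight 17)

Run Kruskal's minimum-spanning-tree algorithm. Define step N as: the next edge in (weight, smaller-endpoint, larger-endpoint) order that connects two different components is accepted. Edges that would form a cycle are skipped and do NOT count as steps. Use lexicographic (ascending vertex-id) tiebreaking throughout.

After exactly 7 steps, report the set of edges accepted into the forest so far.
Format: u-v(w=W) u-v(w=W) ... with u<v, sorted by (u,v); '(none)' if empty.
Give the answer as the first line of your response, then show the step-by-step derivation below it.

0-1(w=2) 0-6(w=7) 0-7(w=1) 1-2(w=3) 2-3(w=1) 3-4(w=1) 3-5(w=9)

step 1: add edge 0-7 (w=1); MST = {0-7(w=1)}
step 2: add edge 2-3 (w=1); MST = {0-7(w=1) 2-3(w=1)}
step 3: add edge 3-4 (w=1); MST = {0-7(w=1) 2-3(w=1) 3-4(w=1)}
step 4: add edge 0-1 (w=2); MST = {0-1(w=2) 0-7(w=1) 2-3(w=1) 3-4(w=1)}
step 5: add edge 1-2 (w=3); MST = {0-1(w=2) 0-7(w=1) 1-2(w=3) 2-3(w=1) 3-4(w=1)}
step 6: add edge 0-6 (w=7); MST = {0-1(w=2) 0-6(w=7) 0-7(w=1) 1-2(w=3) 2-3(w=1) 3-4(w=1)}
step 7: add edge 3-5 (w=9); MST = {0-1(w=2) 0-6(w=7) 0-7(w=1) 1-2(w=3) 2-3(w=1) 3-4(w=1) 3-5(w=9)}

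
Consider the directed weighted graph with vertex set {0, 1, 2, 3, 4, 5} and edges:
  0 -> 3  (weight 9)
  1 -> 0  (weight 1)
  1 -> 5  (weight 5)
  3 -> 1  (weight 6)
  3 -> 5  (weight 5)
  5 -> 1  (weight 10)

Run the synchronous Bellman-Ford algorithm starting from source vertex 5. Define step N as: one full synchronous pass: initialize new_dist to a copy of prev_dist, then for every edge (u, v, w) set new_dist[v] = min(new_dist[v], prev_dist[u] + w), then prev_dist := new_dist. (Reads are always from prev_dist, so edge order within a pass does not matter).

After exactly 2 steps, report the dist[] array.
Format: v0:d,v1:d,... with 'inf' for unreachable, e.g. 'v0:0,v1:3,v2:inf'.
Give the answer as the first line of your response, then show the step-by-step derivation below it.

v0:11,v1:10,v2:inf,v3:inf,v4:inf,v5:0

step 1: dist = v0:inf,v1:10,v2:inf,v3:inf,v4:inf,v5:0
step 2: dist = v0:11,v1:10,v2:inf,v3:inf,v4:inf,v5:0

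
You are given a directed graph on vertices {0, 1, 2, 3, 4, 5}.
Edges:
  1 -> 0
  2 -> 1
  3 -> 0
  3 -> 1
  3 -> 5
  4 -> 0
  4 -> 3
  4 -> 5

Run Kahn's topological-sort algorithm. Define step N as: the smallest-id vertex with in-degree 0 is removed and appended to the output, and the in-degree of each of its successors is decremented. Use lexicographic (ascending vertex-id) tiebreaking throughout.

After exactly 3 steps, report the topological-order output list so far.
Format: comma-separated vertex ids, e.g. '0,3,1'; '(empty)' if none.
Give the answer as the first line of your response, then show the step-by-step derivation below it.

2,4,3

step 1: output 2; order=[2]; indeg=(3,1,0,1,0,2)
step 2: output 4; order=[2,4]; indeg=(2,1,0,0,0,1)
step 3: output 3; order=[2,4,3]; indeg=(1,0,0,0,0,0)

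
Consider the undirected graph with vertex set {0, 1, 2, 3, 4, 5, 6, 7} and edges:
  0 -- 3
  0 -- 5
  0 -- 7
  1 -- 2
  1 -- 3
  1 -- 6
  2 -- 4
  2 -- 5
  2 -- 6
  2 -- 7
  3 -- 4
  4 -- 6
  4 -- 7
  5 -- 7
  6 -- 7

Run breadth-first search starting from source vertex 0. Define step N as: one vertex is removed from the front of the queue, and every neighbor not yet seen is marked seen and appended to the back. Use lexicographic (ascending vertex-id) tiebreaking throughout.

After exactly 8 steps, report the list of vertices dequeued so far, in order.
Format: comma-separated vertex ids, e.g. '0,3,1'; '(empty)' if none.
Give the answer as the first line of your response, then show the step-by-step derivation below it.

0,3,5,7,1,4,2,6

step 1: dequeue 0; queue=[3,5,7]; order=0
step 2: dequeue 3; queue=[5,7,1,4]; order=0,3
step 3: dequeue 5; queue=[7,1,4,2]; order=0,3,5
step 4: dequeue 7; queue=[1,4,2,6]; order=0,3,5,7
step 5: dequeue 1; queue=[4,2,6]; order=0,3,5,7,1
step 6: dequeue 4; queue=[2,6]; order=0,3,5,7,1,4
step 7: dequeue 2; queue=[6]; order=0,3,5,7,1,4,2
step 8: dequeue 6; queue=[(empty)]; order=0,3,5,7,1,4,2,6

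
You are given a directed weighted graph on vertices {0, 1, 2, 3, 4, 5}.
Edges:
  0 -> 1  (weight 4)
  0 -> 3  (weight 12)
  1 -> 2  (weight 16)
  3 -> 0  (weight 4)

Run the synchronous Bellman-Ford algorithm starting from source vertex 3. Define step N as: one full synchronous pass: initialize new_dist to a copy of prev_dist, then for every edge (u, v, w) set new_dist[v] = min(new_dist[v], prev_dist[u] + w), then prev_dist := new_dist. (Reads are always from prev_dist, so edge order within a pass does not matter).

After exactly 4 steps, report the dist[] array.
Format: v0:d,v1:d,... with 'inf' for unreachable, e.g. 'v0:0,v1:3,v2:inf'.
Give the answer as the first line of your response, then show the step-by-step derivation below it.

v0:4,v1:8,v2:24,v3:0,v4:inf,v5:inf

step 1: dist = v0:4,v1:inf,v2:inf,v3:0,v4:inf,v5:inf
step 2: dist = v0:4,v1:8,v2:inf,v3:0,v4:inf,v5:inf
step 3: dist = v0:4,v1:8,v2:24,v3:0,v4:inf,v5:inf
step 4: dist = v0:4,v1:8,v2:24,v3:0,v4:inf,v5:inf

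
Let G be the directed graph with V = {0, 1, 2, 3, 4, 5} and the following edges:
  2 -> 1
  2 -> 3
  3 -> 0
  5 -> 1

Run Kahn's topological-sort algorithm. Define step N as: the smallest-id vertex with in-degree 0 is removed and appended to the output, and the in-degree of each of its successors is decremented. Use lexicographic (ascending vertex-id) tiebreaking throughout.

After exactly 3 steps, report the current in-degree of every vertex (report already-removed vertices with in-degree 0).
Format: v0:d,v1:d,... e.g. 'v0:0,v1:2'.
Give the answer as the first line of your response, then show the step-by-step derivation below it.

v0:0,v1:1,v2:0,v3:0,v4:0,v5:0

step 1: output 2; order=[2]; indeg=(1,1,0,0,0,0)
step 2: output 3; order=[2,3]; indeg=(0,1,0,0,0,0)
step 3: output 0; order=[2,3,0]; indeg=(0,1,0,0,0,0)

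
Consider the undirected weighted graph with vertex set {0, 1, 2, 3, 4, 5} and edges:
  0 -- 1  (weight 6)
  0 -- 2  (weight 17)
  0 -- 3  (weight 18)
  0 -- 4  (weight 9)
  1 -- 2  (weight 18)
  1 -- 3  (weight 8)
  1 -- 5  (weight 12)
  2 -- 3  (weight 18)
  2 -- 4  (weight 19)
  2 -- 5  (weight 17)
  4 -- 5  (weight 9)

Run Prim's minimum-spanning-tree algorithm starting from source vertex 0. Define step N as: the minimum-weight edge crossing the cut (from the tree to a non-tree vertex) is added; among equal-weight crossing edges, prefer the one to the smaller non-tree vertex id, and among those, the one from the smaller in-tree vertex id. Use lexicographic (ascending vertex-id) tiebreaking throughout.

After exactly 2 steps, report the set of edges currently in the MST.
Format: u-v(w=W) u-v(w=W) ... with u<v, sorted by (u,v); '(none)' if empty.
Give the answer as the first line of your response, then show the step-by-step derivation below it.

0-1(w=6) 1-3(w=8)

step 1: add edge 0-1 (w=6); MST = {0-1(w=6)}
step 2: add edge 1-3 (w=8); MST = {0-1(w=6) 1-3(w=8)}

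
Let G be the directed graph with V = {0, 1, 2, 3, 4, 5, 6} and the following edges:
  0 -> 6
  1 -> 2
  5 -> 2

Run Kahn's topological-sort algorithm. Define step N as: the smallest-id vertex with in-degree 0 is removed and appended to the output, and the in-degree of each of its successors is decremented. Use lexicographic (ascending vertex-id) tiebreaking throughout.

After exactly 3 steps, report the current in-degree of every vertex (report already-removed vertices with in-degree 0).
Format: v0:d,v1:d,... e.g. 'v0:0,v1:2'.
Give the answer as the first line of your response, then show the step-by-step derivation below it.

v0:0,v1:0,v2:1,v3:0,v4:0,v5:0,v6:0

step 1: output 0; order=[0]; indeg=(0,0,2,0,0,0,0)
step 2: output 1; order=[0,1]; indeg=(0,0,1,0,0,0,0)
step 3: output 3; order=[0,1,3]; indeg=(0,0,1,0,0,0,0)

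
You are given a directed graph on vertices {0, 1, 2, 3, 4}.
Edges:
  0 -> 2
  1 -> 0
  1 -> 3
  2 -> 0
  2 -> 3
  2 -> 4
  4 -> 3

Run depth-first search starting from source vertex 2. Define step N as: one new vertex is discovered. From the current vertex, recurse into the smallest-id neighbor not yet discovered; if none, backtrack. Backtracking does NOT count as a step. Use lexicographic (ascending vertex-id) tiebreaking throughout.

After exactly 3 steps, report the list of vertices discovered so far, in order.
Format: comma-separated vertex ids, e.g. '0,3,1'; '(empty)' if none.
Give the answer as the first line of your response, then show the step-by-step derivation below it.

2,0,3

step 1: discover 2; path=2; order=2
step 2: discover 0; path=2>0; order=2,0
step 3: discover 3; path=2>3; order=2,0,3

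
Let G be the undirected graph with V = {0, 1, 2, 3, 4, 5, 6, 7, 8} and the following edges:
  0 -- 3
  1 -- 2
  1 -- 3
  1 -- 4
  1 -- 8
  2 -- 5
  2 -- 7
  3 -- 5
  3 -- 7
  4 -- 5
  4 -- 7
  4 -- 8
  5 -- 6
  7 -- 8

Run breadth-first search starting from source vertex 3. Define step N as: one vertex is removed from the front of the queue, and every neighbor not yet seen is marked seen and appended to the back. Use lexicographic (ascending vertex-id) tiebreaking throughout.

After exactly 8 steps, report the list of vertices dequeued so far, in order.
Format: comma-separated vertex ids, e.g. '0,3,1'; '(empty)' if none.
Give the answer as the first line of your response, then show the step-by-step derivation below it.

3,0,1,5,7,2,4,8

step 1: dequeue 3; queue=[0,1,5,7]; order=3
step 2: dequeue 0; queue=[1,5,7]; order=3,0
step 3: dequeue 1; queue=[5,7,2,4,8]; order=3,0,1
step 4: dequeue 5; queue=[7,2,4,8,6]; order=3,0,1,5
step 5: dequeue 7; queue=[2,4,8,6]; order=3,0,1,5,7
step 6: dequeue 2; queue=[4,8,6]; order=3,0,1,5,7,2
step 7: dequeue 4; queue=[8,6]; order=3,0,1,5,7,2,4
step 8: dequeue 8; queue=[6]; order=3,0,1,5,7,2,4,8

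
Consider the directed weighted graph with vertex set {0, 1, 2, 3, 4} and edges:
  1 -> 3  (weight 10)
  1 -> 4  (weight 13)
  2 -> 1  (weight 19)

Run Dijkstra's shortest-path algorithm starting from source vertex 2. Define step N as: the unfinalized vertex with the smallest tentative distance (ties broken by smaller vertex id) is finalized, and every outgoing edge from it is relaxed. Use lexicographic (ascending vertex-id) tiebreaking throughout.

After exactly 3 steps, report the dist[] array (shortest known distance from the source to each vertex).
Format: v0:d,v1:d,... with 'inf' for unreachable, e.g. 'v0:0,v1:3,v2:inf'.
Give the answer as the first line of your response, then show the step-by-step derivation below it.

v0:inf,v1:19,v2:0,v3:29,v4:32

step 1: dist = v0:inf,v1:19,v2:0,v3:inf,v4:inf
step 2: dist = v0:inf,v1:19,v2:0,v3:29,v4:32
step 3: dist = v0:inf,v1:19,v2:0,v3:29,v4:32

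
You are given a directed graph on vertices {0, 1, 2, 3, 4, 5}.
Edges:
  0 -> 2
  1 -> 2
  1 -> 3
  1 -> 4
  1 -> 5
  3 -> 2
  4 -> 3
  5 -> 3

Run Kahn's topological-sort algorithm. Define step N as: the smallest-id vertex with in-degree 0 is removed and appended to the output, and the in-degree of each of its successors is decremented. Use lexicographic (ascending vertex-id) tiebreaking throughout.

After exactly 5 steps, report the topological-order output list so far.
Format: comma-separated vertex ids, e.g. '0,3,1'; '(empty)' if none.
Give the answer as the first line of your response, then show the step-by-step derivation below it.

0,1,4,5,3

step 1: output 0; order=[0]; indeg=(0,0,2,3,1,1)
step 2: output 1; order=[0,1]; indeg=(0,0,1,2,0,0)
step 3: output 4; order=[0,1,4]; indeg=(0,0,1,1,0,0)
step 4: output 5; order=[0,1,4,5]; indeg=(0,0,1,0,0,0)
step 5: output 3; order=[0,1,4,5,3]; indeg=(0,0,0,0,0,0)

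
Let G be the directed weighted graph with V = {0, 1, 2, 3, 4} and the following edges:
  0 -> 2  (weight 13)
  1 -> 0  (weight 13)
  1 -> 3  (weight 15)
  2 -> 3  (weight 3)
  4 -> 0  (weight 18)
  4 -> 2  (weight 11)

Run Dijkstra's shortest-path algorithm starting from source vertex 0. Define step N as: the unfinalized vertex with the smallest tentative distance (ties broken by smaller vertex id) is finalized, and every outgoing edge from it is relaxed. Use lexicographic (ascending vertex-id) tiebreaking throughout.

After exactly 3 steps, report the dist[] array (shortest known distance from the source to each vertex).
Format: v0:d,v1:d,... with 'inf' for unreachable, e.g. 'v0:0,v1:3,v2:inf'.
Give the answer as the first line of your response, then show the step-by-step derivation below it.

v0:0,v1:inf,v2:13,v3:16,v4:inf

step 1: dist = v0:0,v1:inf,v2:13,v3:inf,v4:inf
step 2: dist = v0:0,v1:inf,v2:13,v3:16,v4:inf
step 3: dist = v0:0,v1:inf,v2:13,v3:16,v4:inf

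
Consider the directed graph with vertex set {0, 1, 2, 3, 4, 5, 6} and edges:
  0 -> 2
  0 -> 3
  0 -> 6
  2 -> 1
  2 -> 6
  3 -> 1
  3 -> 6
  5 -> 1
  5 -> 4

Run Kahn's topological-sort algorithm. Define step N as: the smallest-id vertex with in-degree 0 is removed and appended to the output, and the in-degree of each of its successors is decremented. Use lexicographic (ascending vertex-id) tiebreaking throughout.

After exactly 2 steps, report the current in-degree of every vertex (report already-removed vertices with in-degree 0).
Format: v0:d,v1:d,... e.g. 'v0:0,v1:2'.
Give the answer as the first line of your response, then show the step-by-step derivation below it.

v0:0,v1:2,v2:0,v3:0,v4:1,v5:0,v6:1

step 1: output 0; order=[0]; indeg=(0,3,0,0,1,0,2)
step 2: output 2; order=[0,2]; indeg=(0,2,0,0,1,0,1)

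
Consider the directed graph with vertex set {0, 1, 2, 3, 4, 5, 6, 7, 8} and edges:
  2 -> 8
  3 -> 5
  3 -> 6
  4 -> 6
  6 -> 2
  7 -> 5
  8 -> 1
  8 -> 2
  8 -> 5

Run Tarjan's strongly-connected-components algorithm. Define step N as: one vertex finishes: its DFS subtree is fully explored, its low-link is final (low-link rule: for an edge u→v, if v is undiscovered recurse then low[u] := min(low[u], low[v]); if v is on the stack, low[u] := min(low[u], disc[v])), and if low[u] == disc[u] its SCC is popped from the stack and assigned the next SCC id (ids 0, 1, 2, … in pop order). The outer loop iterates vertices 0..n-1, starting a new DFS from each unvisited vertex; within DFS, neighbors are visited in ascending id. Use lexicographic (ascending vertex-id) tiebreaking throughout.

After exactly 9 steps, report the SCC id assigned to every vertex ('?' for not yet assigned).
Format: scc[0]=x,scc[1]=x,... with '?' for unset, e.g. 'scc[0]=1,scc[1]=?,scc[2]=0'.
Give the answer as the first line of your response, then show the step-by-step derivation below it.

scc[0]=0,scc[1]=1,scc[2]=3,scc[3]=5,scc[4]=6,scc[5]=2,scc[6]=4,scc[7]=7,scc[8]=3

step 1: low=(low[0]=0,low[1]=?,low[2]=?,low[3]=?,low[4]=?,low[5]=?,low[6]=?,low[7]=?,low[8]=?); scc=(scc[0]=0,scc[1]=?,scc[2]=?,scc[3]=?,scc[4]=?,scc[5]=?,scc[6]=?,scc[7]=?,scc[8]=?)
step 2: low=(low[0]=0,low[1]=1,low[2]=?,low[3]=?,low[4]=?,low[5]=?,low[6]=?,low[7]=?,low[8]=?); scc=(scc[0]=0,scc[1]=1,scc[2]=?,scc[3]=?,scc[4]=?,scc[5]=?,scc[6]=?,scc[7]=?,scc[8]=?)
step 3: low=(low[0]=0,low[1]=1,low[2]=2,low[3]=?,low[4]=?,low[5]=4,low[6]=?,low[7]=?,low[8]=2); scc=(scc[0]=0,scc[1]=1,scc[2]=?,scc[3]=?,scc[4]=?,scc[5]=2,scc[6]=?,scc[7]=?,scc[8]=?)
step 4: low=(low[0]=0,low[1]=1,low[2]=2,low[3]=?,low[4]=?,low[5]=4,low[6]=?,low[7]=?,low[8]=2); scc=(scc[0]=0,scc[1]=1,scc[2]=?,scc[3]=?,scc[4]=?,scc[5]=2,scc[6]=?,scc[7]=?,scc[8]=?)
step 5: low=(low[0]=0,low[1]=1,low[2]=2,low[3]=?,low[4]=?,low[5]=4,low[6]=?,low[7]=?,low[8]=2); scc=(scc[0]=0,scc[1]=1,scc[2]=3,scc[3]=?,scc[4]=?,scc[5]=2,scc[6]=?,scc[7]=?,scc[8]=3)
step 6: low=(low[0]=0,low[1]=1,low[2]=2,low[3]=5,low[4]=?,low[5]=4,low[6]=6,low[7]=?,low[8]=2); scc=(scc[0]=0,scc[1]=1,scc[2]=3,scc[3]=?,scc[4]=?,scc[5]=2,scc[6]=4,scc[7]=?,scc[8]=3)
step 7: low=(low[0]=0,low[1]=1,low[2]=2,low[3]=5,low[4]=?,low[5]=4,low[6]=6,low[7]=?,low[8]=2); scc=(scc[0]=0,scc[1]=1,scc[2]=3,scc[3]=5,scc[4]=?,scc[5]=2,scc[6]=4,scc[7]=?,scc[8]=3)
step 8: low=(low[0]=0,low[1]=1,low[2]=2,low[3]=5,low[4]=7,low[5]=4,low[6]=6,low[7]=?,low[8]=2); scc=(scc[0]=0,scc[1]=1,scc[2]=3,scc[3]=5,scc[4]=6,scc[5]=2,scc[6]=4,scc[7]=?,scc[8]=3)
step 9: low=(low[0]=0,low[1]=1,low[2]=2,low[3]=5,low[4]=7,low[5]=4,low[6]=6,low[7]=8,low[8]=2); scc=(scc[0]=0,scc[1]=1,scc[2]=3,scc[3]=5,scc[4]=6,scc[5]=2,scc[6]=4,scc[7]=7,scc[8]=3)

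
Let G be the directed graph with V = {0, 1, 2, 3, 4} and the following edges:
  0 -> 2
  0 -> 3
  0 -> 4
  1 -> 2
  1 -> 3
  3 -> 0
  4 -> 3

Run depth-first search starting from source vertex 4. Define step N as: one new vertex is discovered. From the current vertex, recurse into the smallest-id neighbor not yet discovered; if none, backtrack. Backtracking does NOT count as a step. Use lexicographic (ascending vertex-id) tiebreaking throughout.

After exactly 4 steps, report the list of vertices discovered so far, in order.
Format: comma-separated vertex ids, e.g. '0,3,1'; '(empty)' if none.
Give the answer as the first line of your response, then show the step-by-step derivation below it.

4,3,0,2

step 1: discover 4; path=4; order=4
step 2: discover 3; path=4>3; order=4,3
step 3: discover 0; path=4>3>0; order=4,3,0
step 4: discover 2; path=4>3>0>2; order=4,3,0,2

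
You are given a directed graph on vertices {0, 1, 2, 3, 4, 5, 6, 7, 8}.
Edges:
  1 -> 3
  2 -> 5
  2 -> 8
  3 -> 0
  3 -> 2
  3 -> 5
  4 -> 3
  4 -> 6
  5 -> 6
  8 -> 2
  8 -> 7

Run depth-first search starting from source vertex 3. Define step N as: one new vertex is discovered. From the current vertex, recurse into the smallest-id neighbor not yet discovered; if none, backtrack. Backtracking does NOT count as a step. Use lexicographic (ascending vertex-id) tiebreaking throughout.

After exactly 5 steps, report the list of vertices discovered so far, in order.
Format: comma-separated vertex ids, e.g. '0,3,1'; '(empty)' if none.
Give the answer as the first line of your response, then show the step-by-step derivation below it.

3,0,2,5,6

step 1: discover 3; path=3; order=3
step 2: discover 0; path=3>0; order=3,0
step 3: discover 2; path=3>2; order=3,0,2
step 4: discover 5; path=3>2>5; order=3,0,2,5
step 5: discover 6; path=3>2>5>6; order=3,0,2,5,6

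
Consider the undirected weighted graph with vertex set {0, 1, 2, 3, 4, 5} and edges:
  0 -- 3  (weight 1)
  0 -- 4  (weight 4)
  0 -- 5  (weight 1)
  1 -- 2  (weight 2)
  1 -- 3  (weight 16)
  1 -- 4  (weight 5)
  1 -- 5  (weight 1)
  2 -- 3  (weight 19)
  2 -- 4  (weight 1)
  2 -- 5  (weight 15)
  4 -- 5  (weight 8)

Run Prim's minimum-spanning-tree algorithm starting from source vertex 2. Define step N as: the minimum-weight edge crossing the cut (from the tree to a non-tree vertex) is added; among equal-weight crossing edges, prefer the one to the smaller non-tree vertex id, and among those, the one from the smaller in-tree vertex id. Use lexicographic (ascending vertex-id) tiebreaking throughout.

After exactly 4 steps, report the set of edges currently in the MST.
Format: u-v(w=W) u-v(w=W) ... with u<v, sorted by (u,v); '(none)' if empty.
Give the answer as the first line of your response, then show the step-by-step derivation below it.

0-5(w=1) 1-2(w=2) 1-5(w=1) 2-4(w=1)

step 1: add edge 2-4 (w=1); MST = {2-4(w=1)}
step 2: add edge 1-2 (w=2); MST = {1-2(w=2) 2-4(w=1)}
step 3: add edge 1-5 (w=1); MST = {1-2(w=2) 1-5(w=1) 2-4(w=1)}
step 4: add edge 0-5 (w=1); MST = {0-5(w=1) 1-2(w=2) 1-5(w=1) 2-4(w=1)}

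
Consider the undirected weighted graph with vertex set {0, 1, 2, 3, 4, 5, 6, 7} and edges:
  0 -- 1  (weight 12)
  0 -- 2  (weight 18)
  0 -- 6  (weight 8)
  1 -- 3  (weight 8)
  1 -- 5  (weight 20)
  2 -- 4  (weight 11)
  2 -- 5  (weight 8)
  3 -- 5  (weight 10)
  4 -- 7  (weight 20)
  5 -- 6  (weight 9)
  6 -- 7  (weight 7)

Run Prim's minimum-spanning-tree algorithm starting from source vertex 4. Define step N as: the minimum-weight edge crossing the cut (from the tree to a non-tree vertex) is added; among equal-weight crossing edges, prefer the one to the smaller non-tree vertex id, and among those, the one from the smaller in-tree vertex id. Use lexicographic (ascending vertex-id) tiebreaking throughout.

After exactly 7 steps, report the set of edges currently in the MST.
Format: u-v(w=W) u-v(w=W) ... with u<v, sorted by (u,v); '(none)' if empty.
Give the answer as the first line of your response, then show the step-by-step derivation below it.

0-6(w=8) 1-3(w=8) 2-4(w=11) 2-5(w=8) 3-5(w=10) 5-6(w=9) 6-7(w=7)

step 1: add edge 2-4 (w=11); MST = {2-4(w=11)}
step 2: add edge 2-5 (w=8); MST = {2-4(w=11) 2-5(w=8)}
step 3: add edge 5-6 (w=9); MST = {2-4(w=11) 2-5(w=8) 5-6(w=9)}
step 4: add edge 6-7 (w=7); MST = {2-4(w=11) 2-5(w=8) 5-6(w=9) 6-7(w=7)}
step 5: add edge 0-6 (w=8); MST = {0-6(w=8) 2-4(w=11) 2-5(w=8) 5-6(w=9) 6-7(w=7)}
step 6: add edge 3-5 (w=10); MST = {0-6(w=8) 2-4(w=11) 2-5(w=8) 3-5(w=10) 5-6(w=9) 6-7(w=7)}
step 7: add edge 1-3 (w=8); MST = {0-6(w=8) 1-3(w=8) 2-4(w=11) 2-5(w=8) 3-5(w=10) 5-6(w=9) 6-7(w=7)}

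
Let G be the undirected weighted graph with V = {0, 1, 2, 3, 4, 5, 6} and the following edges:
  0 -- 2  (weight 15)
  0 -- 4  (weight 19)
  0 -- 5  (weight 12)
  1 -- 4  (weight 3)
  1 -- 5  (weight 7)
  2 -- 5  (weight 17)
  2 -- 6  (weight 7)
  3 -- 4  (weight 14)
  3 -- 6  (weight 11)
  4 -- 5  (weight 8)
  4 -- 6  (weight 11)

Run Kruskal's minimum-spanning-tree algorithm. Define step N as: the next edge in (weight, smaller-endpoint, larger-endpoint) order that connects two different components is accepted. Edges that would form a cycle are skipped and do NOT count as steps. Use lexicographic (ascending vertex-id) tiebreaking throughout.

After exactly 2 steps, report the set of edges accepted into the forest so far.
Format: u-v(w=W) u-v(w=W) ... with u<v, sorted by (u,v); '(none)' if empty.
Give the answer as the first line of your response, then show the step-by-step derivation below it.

1-4(w=3) 1-5(w=7)

step 1: add edge 1-4 (w=3); MST = {1-4(w=3)}
step 2: add edge 1-5 (w=7); MST = {1-4(w=3) 1-5(w=7)}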